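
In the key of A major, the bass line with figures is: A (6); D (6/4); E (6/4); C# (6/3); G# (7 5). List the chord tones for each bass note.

A, C#, F# | D, G#, B | E, A, C# | C#, E, A | G#, B, D, F#

A (6/3): A, C#, F#.
D (6/4): D, G#, B.
E (6/4): E, A, C#.
C# (6/3): C#, E, A.
G# (7/5/3): G#, B, D, F#.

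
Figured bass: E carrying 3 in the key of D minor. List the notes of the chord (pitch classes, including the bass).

The written figures 3 are shorthand for 5/3: the 5 is implied.
A third above E in this key is G.
A fifth above E in this key is Bb.
Together with the bass E, this spells E diminished in root position.

E, G, Bb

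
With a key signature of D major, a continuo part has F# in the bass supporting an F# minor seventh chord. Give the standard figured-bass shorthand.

7

F# is the root of F# minor seventh, so the chord is in root position.
A seventh chord in root position is figured 7/5/3, conventionally abbreviated 7.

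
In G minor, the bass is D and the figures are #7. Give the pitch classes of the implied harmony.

The written figures #7 are shorthand for 7/5/3: the 5/3 are implied.
A third above D in this key is F.
A fifth above D in this key is A.
A seventh above D in this key is C, raised to C# by the sharp.
Together with the bass D, this spells D minor-major seventh in root position.

D, F, A, C#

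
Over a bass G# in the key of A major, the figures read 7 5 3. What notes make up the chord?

A third above G# in this key is B.
A fifth above G# in this key is D.
A seventh above G# in this key is F#.
Together with the bass G#, this spells G# half-diminished seventh in root position.

G#, B, D, F#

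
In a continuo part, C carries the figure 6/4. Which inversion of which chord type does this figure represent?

Intervals of 6/4 above the bass form a triad; the bass is the fifth, so this is second inversion.

triad, second inversion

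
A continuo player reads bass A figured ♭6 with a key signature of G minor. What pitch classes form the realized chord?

A, C, Fb

The written figures ♭6 are shorthand for 6/3: the 3 is implied.
A third above A in this key is C.
A sixth above A in this key is F, lowered to Fb by the flat.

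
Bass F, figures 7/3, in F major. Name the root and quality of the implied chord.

F major seventh

The figures 7/3 indicate a seventh chord in root position.
In root position the bass is the root, so the root is F.
The chord tones are F, A, C, E, giving F major seventh.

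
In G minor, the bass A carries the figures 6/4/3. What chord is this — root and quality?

The figures 6/4/3 indicate a seventh chord in second inversion.
In second inversion the root lies a fourth above the bass: a fourth above A in G minor is D.
The chord tones are A, C, D, F, giving D minor seventh.

D minor seventh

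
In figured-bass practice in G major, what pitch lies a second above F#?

Counting 1 letter step above F# lands on G; in G major, that letter is G.

G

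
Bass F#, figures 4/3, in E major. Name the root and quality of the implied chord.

The figures 4/3 indicate a seventh chord in second inversion.
In second inversion the root lies a fourth above the bass: a fourth above F# in E major is B.
The chord tones are F#, A, B, D#, giving B dominant seventh.

B dominant seventh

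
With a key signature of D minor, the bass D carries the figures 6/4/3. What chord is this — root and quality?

The figures 6/4/3 indicate a seventh chord in second inversion.
In second inversion the root lies a fourth above the bass: a fourth above D in D minor is G.
The chord tones are D, F, G, Bb, giving G minor seventh.

G minor seventh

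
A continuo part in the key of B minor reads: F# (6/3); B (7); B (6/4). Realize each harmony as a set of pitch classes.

F#, A, D | B, D, F#, A | B, E, G

F# (6/3): F#, A, D.
B (7/5/3): B, D, F#, A.
B (6/4): B, E, G.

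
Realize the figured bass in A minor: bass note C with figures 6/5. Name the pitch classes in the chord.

C, E, G, A

The written figures 6/5 are shorthand for 6/5/3: the 3 is implied.
A third above C in this key is E.
A fifth above C in this key is G.
A sixth above C in this key is A.
Together with the bass C, this spells A minor seventh in first inversion.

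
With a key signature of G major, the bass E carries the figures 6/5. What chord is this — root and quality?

C major seventh

The figures 6/5 indicate a seventh chord in first inversion.
In first inversion the root lies a sixth above the bass: a sixth above E in G major is C.
The chord tones are E, G, B, C, giving C major seventh.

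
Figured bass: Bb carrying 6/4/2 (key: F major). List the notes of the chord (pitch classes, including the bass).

A second above Bb in this key is C.
A fourth above Bb in this key is E.
A sixth above Bb in this key is G.
Together with the bass Bb, this spells C dominant seventh in third inversion.

Bb, C, E, G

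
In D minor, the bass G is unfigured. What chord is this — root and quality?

G minor

An unfigured bass indicates a triad in root position.
In root position the bass is the root, so the root is G.
The chord tones are G, Bb, D, giving G minor.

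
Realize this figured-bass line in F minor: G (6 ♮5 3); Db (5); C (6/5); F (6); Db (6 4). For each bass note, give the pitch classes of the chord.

G, Bb, D, Eb | Db, F, Ab | C, Eb, G, Ab | F, Ab, Db | Db, G, Bb

G (6/♮5/3): G, Bb, D, Eb.
Db (5/3): Db, F, Ab.
C (6/5/3): C, Eb, G, Ab.
F (6/3): F, Ab, Db.
Db (6/4): Db, G, Bb.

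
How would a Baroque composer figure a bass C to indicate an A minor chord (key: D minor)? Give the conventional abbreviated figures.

C is the third of A minor, so the chord is in first inversion.
A triad in first inversion is figured 6/3, conventionally abbreviated 6.

6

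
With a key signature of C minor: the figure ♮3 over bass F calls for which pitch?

Counting 2 letter steps above F lands on A; in C minor, that letter is Ab.
The ♮3 figure makes it natural, giving A.

A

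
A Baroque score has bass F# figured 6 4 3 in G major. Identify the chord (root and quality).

B minor seventh

The figures 6 4 3 indicate a seventh chord in second inversion.
In second inversion the root lies a fourth above the bass: a fourth above F# in G major is B.
The chord tones are F#, A, B, D, giving B minor seventh.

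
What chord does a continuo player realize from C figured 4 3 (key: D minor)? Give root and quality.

The figures 4 3 indicate a seventh chord in second inversion.
In second inversion the root lies a fourth above the bass: a fourth above C in D minor is F.
The chord tones are C, E, F, A, giving F major seventh.

F major seventh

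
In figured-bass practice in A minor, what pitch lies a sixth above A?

Counting 5 letter steps above A lands on F; in A minor, that letter is F.

F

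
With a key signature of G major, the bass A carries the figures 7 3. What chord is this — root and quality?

The figures 7 3 indicate a seventh chord in root position.
In root position the bass is the root, so the root is A.
The chord tones are A, C, E, G, giving A minor seventh.

A minor seventh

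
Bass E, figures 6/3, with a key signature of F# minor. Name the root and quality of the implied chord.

C# minor

The figures 6/3 indicate a triad in first inversion.
In first inversion the root lies a sixth above the bass: a sixth above E in F# minor is C#.
The chord tones are E, G#, C#, giving C# minor.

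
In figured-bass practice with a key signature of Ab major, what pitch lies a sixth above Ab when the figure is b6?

Counting 5 letter steps above Ab lands on F; in Ab major, that letter is F.
The b6 figure lowers it a semitone, giving Fb.

Fb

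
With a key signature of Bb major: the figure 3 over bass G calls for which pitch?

Bb

Counting 2 letter steps above G lands on B; in Bb major, that letter is Bb.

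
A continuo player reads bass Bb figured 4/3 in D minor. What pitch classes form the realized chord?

The written figures 4/3 are shorthand for 6/4/3: the 6 is implied.
A third above Bb in this key is D.
A fourth above Bb in this key is E.
A sixth above Bb in this key is G.
Together with the bass Bb, this spells E half-diminished seventh in second inversion.

Bb, D, E, G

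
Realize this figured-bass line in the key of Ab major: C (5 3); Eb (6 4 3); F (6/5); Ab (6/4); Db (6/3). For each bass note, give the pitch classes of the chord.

C, Eb, G | Eb, G, Ab, C | F, Ab, C, Db | Ab, Db, F | Db, F, Bb

C (5/3): C, Eb, G.
Eb (6/4/3): Eb, G, Ab, C.
F (6/5/3): F, Ab, C, Db.
Ab (6/4): Ab, Db, F.
Db (6/3): Db, F, Bb.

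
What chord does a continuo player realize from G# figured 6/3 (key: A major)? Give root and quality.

The figures 6/3 indicate a triad in first inversion.
In first inversion the root lies a sixth above the bass: a sixth above G# in A major is E.
The chord tones are G#, B, E, giving E major.

E major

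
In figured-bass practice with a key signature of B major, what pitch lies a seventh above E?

D#

Counting 6 letter steps above E lands on D; in B major, that letter is D#.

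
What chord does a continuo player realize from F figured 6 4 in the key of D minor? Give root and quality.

Bb major

The figures 6 4 indicate a triad in second inversion.
In second inversion the root lies a fourth above the bass: a fourth above F in D minor is Bb.
The chord tones are F, Bb, D, giving Bb major.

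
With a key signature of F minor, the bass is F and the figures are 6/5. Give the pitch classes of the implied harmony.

The written figures 6/5 are shorthand for 6/5/3: the 3 is implied.
A third above F in this key is Ab.
A fifth above F in this key is C.
A sixth above F in this key is Db.
Together with the bass F, this spells Db major seventh in first inversion.

F, Ab, C, Db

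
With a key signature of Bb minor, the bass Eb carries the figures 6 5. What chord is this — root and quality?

The figures 6 5 indicate a seventh chord in first inversion.
In first inversion the root lies a sixth above the bass: a sixth above Eb in Bb minor is C.
The chord tones are Eb, Gb, Bb, C, giving C half-diminished seventh.

C half-diminished seventh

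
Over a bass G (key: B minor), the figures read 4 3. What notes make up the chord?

The written figures 4 3 are shorthand for 6/4/3: the 6 is implied.
A third above G in this key is B.
A fourth above G in this key is C#.
A sixth above G in this key is E.
Together with the bass G, this spells C# half-diminished seventh in second inversion.

G, B, C#, E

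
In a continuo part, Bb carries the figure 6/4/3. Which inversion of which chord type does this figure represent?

Intervals of 6/4/3 above the bass form a seventh chord; the bass is the fifth, so this is second inversion.

seventh chord, second inversion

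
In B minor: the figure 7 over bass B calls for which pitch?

Counting 6 letter steps above B lands on A; in B minor, that letter is A.

A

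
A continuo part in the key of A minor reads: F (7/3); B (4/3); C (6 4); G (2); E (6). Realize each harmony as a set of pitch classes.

F, A, C, E | B, D, E, G | C, F, A | G, A, C, E | E, G, C

F (7/5/3): F, A, C, E.
B (6/4/3): B, D, E, G.
C (6/4): C, F, A.
G (6/4/2): G, A, C, E.
E (6/3): E, G, C.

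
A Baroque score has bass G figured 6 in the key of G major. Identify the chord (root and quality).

The figures 6 indicate a triad in first inversion.
In first inversion the root lies a sixth above the bass: a sixth above G in G major is E.
The chord tones are G, B, E, giving E minor.

E minor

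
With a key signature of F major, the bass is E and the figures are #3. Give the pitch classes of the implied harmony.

E, G#, Bb

The written figures #3 are shorthand for 5/3: the 5 is implied.
A third above E in this key is G, raised to G# by the sharp.
A fifth above E in this key is Bb.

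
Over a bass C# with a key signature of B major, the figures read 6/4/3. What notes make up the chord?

C#, E, F#, A#

A third above C# in this key is E.
A fourth above C# in this key is F#.
A sixth above C# in this key is A#.
Together with the bass C#, this spells F# dominant seventh in second inversion.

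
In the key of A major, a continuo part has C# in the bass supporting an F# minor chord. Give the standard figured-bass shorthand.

C# is the fifth of F# minor, so the chord is in second inversion.
A triad in second inversion is figured 6/4, conventionally abbreviated 6/4.

6/4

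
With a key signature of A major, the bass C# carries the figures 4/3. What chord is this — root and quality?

The figures 4/3 indicate a seventh chord in second inversion.
In second inversion the root lies a fourth above the bass: a fourth above C# in A major is F#.
The chord tones are C#, E, F#, A, giving F# minor seventh.

F# minor seventh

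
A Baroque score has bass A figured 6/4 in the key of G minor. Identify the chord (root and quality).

The figures 6/4 indicate a triad in second inversion.
In second inversion the root lies a fourth above the bass: a fourth above A in G minor is D.
The chord tones are A, D, F, giving D minor.

D minor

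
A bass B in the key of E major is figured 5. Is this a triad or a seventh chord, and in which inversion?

triad, root position

5 is shorthand for 5/3.
Intervals of 5/3 above the bass form a triad; the bass is the root, so this is root position.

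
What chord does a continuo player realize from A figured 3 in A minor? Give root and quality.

A minor

The figures 3 indicate a triad in root position.
In root position the bass is the root, so the root is A.
The chord tones are A, C, E, giving A minor.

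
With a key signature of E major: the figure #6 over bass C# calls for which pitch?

A#

Counting 5 letter steps above C# lands on A; in E major, that letter is A.
The #6 figure raises it a semitone, giving A#.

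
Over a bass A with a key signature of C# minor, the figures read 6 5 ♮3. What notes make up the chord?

A, C, E, F#

A third above A in this key is C#, made natural (C) by the ♮ figure.
A fifth above A in this key is E.
A sixth above A in this key is F#.
Together with the bass A, this spells F# half-diminished seventh in first inversion.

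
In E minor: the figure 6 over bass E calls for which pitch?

C

Counting 5 letter steps above E lands on C; in E minor, that letter is C.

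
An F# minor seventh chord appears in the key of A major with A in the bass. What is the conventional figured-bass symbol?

A is the third of F# minor seventh, so the chord is in first inversion.
A seventh chord in first inversion is figured 6/5/3, conventionally abbreviated 6/5.

6/5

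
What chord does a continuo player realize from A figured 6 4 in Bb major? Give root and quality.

The figures 6 4 indicate a triad in second inversion.
In second inversion the root lies a fourth above the bass: a fourth above A in Bb major is D.
The chord tones are A, D, F, giving D minor.

D minor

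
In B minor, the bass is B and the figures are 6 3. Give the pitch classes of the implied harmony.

A third above B in this key is D.
A sixth above B in this key is G.
Together with the bass B, this spells G major in first inversion.

B, D, G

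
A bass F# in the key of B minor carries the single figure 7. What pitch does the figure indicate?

Counting 6 letter steps above F# lands on E; in B minor, that letter is E.

E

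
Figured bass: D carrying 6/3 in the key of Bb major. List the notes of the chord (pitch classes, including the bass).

D, F, Bb

A third above D in this key is F.
A sixth above D in this key is Bb.
Together with the bass D, this spells Bb major in first inversion.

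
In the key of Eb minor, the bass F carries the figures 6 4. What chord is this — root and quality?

Bb minor

The figures 6 4 indicate a triad in second inversion.
In second inversion the root lies a fourth above the bass: a fourth above F in Eb minor is Bb.
The chord tones are F, Bb, Db, giving Bb minor.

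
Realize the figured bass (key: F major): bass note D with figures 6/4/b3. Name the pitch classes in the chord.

A third above D in this key is F, lowered to Fb by the flat.
A fourth above D in this key is G.
A sixth above D in this key is Bb.

D, Fb, G, Bb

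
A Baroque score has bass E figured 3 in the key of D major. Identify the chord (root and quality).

E minor

The figures 3 indicate a triad in root position.
In root position the bass is the root, so the root is E.
The chord tones are E, G, B, giving E minor.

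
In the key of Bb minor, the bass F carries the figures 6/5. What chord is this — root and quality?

Db major seventh

The figures 6/5 indicate a seventh chord in first inversion.
In first inversion the root lies a sixth above the bass: a sixth above F in Bb minor is Db.
The chord tones are F, Ab, C, Db, giving Db major seventh.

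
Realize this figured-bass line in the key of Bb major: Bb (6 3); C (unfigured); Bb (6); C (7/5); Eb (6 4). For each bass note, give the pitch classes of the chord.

Bb, D, G | C, Eb, G | Bb, D, G | C, Eb, G, Bb | Eb, A, C

Bb (6/3): Bb, D, G.
C (5/3): C, Eb, G.
Bb (6/3): Bb, D, G.
C (7/5/3): C, Eb, G, Bb.
Eb (6/4): Eb, A, C.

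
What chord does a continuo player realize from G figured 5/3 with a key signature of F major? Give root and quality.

The figures 5/3 indicate a triad in root position.
In root position the bass is the root, so the root is G.
The chord tones are G, Bb, D, giving G minor.

G minor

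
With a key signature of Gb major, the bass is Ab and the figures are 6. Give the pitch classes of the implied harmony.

The written figures 6 are shorthand for 6/3: the 3 is implied.
A third above Ab in this key is Cb.
A sixth above Ab in this key is F.
Together with the bass Ab, this spells F diminished in first inversion.

Ab, Cb, F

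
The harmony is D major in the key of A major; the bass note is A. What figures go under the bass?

6/4

A is the fifth of D major, so the chord is in second inversion.
A triad in second inversion is figured 6/4, conventionally abbreviated 6/4.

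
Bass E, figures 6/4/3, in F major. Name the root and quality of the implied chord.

A minor seventh

The figures 6/4/3 indicate a seventh chord in second inversion.
In second inversion the root lies a fourth above the bass: a fourth above E in F major is A.
The chord tones are E, G, A, C, giving A minor seventh.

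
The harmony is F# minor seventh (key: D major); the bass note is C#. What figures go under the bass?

4/3

C# is the fifth of F# minor seventh, so the chord is in second inversion.
A seventh chord in second inversion is figured 6/4/3, conventionally abbreviated 4/3.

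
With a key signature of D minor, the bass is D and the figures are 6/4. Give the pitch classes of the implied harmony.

A fourth above D in this key is G.
A sixth above D in this key is Bb.
Together with the bass D, this spells G minor in second inversion.

D, G, Bb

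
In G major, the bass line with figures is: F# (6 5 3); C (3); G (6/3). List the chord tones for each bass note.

F#, A, C, D | C, E, G | G, B, E

F# (6/5/3): F#, A, C, D.
C (5/3): C, E, G.
G (6/3): G, B, E.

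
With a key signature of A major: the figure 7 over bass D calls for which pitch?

Counting 6 letter steps above D lands on C; in A major, that letter is C#.

C#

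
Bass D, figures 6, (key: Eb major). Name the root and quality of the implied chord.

The figures 6 indicate a triad in first inversion.
In first inversion the root lies a sixth above the bass: a sixth above D in Eb major is Bb.
The chord tones are D, F, Bb, giving Bb major.

Bb major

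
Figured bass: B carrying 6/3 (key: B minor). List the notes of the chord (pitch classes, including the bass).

A third above B in this key is D.
A sixth above B in this key is G.
Together with the bass B, this spells G major in first inversion.

B, D, G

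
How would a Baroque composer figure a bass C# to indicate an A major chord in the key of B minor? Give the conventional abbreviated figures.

C# is the third of A major, so the chord is in first inversion.
A triad in first inversion is figured 6/3, conventionally abbreviated 6.

6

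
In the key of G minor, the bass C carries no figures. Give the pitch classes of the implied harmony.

C, Eb, G

An unfigured bass implies 5/3.
A third above C in this key is Eb.
A fifth above C in this key is G.
Together with the bass C, this spells C minor in root position.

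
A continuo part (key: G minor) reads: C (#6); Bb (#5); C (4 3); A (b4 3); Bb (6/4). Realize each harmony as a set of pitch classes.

C (#6/3): C, Eb, A#.
Bb (#5/3): Bb, D, F#.
C (6/4/3): C, Eb, F, A.
A (6/b4/3): A, C, Db, F.
Bb (6/4): Bb, Eb, G.

C, Eb, A# | Bb, D, F# | C, Eb, F, A | A, C, Db, F | Bb, Eb, G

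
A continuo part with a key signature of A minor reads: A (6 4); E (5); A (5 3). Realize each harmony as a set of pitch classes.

A, D, F | E, G, B | A, C, E

A (6/4): A, D, F.
E (5/3): E, G, B.
A (5/3): A, C, E.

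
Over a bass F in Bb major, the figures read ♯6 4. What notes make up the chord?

A fourth above F in this key is Bb.
A sixth above F in this key is D, raised to D# by the sharp.

F, Bb, D#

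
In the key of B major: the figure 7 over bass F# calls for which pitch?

Counting 6 letter steps above F# lands on E; in B major, that letter is E.

E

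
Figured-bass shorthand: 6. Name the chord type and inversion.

6 is shorthand for 6/3.
Intervals of 6/3 above the bass form a triad; the bass is the third, so this is first inversion.

triad, first inversion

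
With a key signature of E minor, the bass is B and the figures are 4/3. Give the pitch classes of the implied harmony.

B, D, E, G

The written figures 4/3 are shorthand for 6/4/3: the 6 is implied.
A third above B in this key is D.
A fourth above B in this key is E.
A sixth above B in this key is G.
Together with the bass B, this spells E minor seventh in second inversion.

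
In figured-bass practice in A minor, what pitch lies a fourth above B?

E

Counting 3 letter steps above B lands on E; in A minor, that letter is E.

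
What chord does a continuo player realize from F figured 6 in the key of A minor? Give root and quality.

D minor

The figures 6 indicate a triad in first inversion.
In first inversion the root lies a sixth above the bass: a sixth above F in A minor is D.
The chord tones are F, A, D, giving D minor.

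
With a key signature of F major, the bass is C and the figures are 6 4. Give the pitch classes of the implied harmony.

A fourth above C in this key is F.
A sixth above C in this key is A.
Together with the bass C, this spells F major in second inversion.

C, F, A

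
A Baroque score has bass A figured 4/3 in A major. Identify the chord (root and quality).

The figures 4/3 indicate a seventh chord in second inversion.
In second inversion the root lies a fourth above the bass: a fourth above A in A major is D.
The chord tones are A, C#, D, F#, giving D major seventh.

D major seventh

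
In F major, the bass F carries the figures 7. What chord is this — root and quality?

The figures 7 indicate a seventh chord in root position.
In root position the bass is the root, so the root is F.
The chord tones are F, A, C, E, giving F major seventh.

F major seventh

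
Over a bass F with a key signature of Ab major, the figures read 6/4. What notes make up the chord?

F, Bb, Db

A fourth above F in this key is Bb.
A sixth above F in this key is Db.
Together with the bass F, this spells Bb minor in second inversion.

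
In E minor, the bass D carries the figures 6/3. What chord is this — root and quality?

B minor

The figures 6/3 indicate a triad in first inversion.
In first inversion the root lies a sixth above the bass: a sixth above D in E minor is B.
The chord tones are D, F#, B, giving B minor.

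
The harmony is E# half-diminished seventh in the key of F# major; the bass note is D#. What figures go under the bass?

D# is the seventh of E# half-diminished seventh, so the chord is in third inversion.
A seventh chord in third inversion is figured 6/4/2, conventionally abbreviated 4/2.

4/2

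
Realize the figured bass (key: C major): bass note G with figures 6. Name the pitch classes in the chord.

G, B, E

The written figures 6 are shorthand for 6/3: the 3 is implied.
A third above G in this key is B.
A sixth above G in this key is E.
Together with the bass G, this spells E minor in first inversion.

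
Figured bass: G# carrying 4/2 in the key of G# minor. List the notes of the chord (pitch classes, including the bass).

G#, A#, C#, E

The written figures 4/2 are shorthand for 6/4/2: the 6 is implied.
A second above G# in this key is A#.
A fourth above G# in this key is C#.
A sixth above G# in this key is E.
Together with the bass G#, this spells A# half-diminished seventh in third inversion.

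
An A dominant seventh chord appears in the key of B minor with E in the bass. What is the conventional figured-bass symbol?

4/3

E is the fifth of A dominant seventh, so the chord is in second inversion.
A seventh chord in second inversion is figured 6/4/3, conventionally abbreviated 4/3.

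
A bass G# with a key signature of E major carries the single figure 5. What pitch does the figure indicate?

D#

Counting 4 letter steps above G# lands on D; in E major, that letter is D#.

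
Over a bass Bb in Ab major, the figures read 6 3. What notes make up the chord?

Bb, Db, G

A third above Bb in this key is Db.
A sixth above Bb in this key is G.
Together with the bass Bb, this spells G diminished in first inversion.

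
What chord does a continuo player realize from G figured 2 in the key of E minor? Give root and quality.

A minor seventh

The figures 2 indicate a seventh chord in third inversion.
In third inversion the root lies a second above the bass: a second above G in E minor is A.
The chord tones are G, A, C, E, giving A minor seventh.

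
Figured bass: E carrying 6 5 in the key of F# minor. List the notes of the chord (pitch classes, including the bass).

The written figures 6 5 are shorthand for 6/5/3: the 3 is implied.
A third above E in this key is G#.
A fifth above E in this key is B.
A sixth above E in this key is C#.
Together with the bass E, this spells C# minor seventh in first inversion.

E, G#, B, C#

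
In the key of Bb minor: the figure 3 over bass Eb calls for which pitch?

Counting 2 letter steps above Eb lands on G; in Bb minor, that letter is Gb.

Gb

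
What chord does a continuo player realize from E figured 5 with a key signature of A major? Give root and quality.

The figures 5 indicate a triad in root position.
In root position the bass is the root, so the root is E.
The chord tones are E, G#, B, giving E major.

E major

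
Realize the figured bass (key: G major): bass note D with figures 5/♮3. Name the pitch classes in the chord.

D, F, A

A third above D in this key is F#, made natural (F) by the ♮ figure.
A fifth above D in this key is A.
Together with the bass D, this spells D minor in root position.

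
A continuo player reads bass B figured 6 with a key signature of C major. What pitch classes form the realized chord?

B, D, G

The written figures 6 are shorthand for 6/3: the 3 is implied.
A third above B in this key is D.
A sixth above B in this key is G.
Together with the bass B, this spells G major in first inversion.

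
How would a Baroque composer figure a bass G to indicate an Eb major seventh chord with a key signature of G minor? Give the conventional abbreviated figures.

6/5

G is the third of Eb major seventh, so the chord is in first inversion.
A seventh chord in first inversion is figured 6/5/3, conventionally abbreviated 6/5.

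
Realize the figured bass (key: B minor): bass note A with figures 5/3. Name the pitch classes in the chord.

A third above A in this key is C#.
A fifth above A in this key is E.
Together with the bass A, this spells A major in root position.

A, C#, E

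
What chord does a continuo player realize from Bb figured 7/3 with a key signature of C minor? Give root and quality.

Bb dominant seventh

The figures 7/3 indicate a seventh chord in root position.
In root position the bass is the root, so the root is Bb.
The chord tones are Bb, D, F, Ab, giving Bb dominant seventh.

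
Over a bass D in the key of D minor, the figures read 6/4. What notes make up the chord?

A fourth above D in this key is G.
A sixth above D in this key is Bb.
Together with the bass D, this spells G minor in second inversion.

D, G, Bb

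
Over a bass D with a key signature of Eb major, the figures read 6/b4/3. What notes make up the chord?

A third above D in this key is F.
A fourth above D in this key is G, lowered to Gb by the flat.
A sixth above D in this key is Bb.
Together with the bass D, this spells Gb augmented major seventh in second inversion.

D, F, Gb, Bb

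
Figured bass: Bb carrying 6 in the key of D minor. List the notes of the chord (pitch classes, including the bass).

The written figures 6 are shorthand for 6/3: the 3 is implied.
A third above Bb in this key is D.
A sixth above Bb in this key is G.
Together with the bass Bb, this spells G minor in first inversion.

Bb, D, G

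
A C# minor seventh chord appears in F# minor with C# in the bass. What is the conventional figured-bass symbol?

C# is the root of C# minor seventh, so the chord is in root position.
A seventh chord in root position is figured 7/5/3, conventionally abbreviated 7.

7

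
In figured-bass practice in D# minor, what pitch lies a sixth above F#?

Counting 5 letter steps above F# lands on D; in D# minor, that letter is D#.

D#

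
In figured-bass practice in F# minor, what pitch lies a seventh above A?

G#

Counting 6 letter steps above A lands on G; in F# minor, that letter is G#.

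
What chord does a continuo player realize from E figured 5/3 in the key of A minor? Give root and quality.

E minor

The figures 5/3 indicate a triad in root position.
In root position the bass is the root, so the root is E.
The chord tones are E, G, B, giving E minor.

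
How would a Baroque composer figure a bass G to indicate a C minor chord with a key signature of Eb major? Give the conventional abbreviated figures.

6/4

G is the fifth of C minor, so the chord is in second inversion.
A triad in second inversion is figured 6/4, conventionally abbreviated 6/4.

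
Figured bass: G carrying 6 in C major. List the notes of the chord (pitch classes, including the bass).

G, B, E

The written figures 6 are shorthand for 6/3: the 3 is implied.
A third above G in this key is B.
A sixth above G in this key is E.
Together with the bass G, this spells E minor in first inversion.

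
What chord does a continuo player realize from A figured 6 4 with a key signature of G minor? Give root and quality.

The figures 6 4 indicate a triad in second inversion.
In second inversion the root lies a fourth above the bass: a fourth above A in G minor is D.
The chord tones are A, D, F, giving D minor.

D minor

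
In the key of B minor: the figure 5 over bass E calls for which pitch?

B

Counting 4 letter steps above E lands on B; in B minor, that letter is B.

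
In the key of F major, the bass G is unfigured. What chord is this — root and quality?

An unfigured bass indicates a triad in root position.
In root position the bass is the root, so the root is G.
The chord tones are G, Bb, D, giving G minor.

G minor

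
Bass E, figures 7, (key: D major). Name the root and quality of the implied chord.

The figures 7 indicate a seventh chord in root position.
In root position the bass is the root, so the root is E.
The chord tones are E, G, B, D, giving E minor seventh.

E minor seventh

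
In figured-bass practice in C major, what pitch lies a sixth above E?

C

Counting 5 letter steps above E lands on C; in C major, that letter is C.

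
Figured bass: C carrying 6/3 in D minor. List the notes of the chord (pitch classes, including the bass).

C, E, A

A third above C in this key is E.
A sixth above C in this key is A.
Together with the bass C, this spells A minor in first inversion.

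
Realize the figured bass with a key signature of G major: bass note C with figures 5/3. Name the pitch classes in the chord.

A third above C in this key is E.
A fifth above C in this key is G.
Together with the bass C, this spells C major in root position.

C, E, G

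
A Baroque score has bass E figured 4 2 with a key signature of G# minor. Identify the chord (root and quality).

F# dominant seventh

The figures 4 2 indicate a seventh chord in third inversion.
In third inversion the root lies a second above the bass: a second above E in G# minor is F#.
The chord tones are E, F#, A#, C#, giving F# dominant seventh.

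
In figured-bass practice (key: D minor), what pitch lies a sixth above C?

A

Counting 5 letter steps above C lands on A; in D minor, that letter is A.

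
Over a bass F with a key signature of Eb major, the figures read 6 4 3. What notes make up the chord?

F, Ab, Bb, D

A third above F in this key is Ab.
A fourth above F in this key is Bb.
A sixth above F in this key is D.
Together with the bass F, this spells Bb dominant seventh in second inversion.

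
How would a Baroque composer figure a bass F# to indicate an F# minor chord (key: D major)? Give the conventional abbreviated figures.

no figures

F# is the root of F# minor, so the chord is in root position.
A triad in root position is figured 5/3, conventionally abbreviated (no figures — root-position triad).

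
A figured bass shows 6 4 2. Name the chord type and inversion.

Intervals of 6/4/2 above the bass form a seventh chord; the bass is the seventh, so this is third inversion.

seventh chord, third inversion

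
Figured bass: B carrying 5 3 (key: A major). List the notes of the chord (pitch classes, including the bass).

B, D, F#

A third above B in this key is D.
A fifth above B in this key is F#.
Together with the bass B, this spells B minor in root position.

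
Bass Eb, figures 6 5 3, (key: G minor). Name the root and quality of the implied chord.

The figures 6 5 3 indicate a seventh chord in first inversion.
In first inversion the root lies a sixth above the bass: a sixth above Eb in G minor is C.
The chord tones are Eb, G, Bb, C, giving C minor seventh.

C minor seventh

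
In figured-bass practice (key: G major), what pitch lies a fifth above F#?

C

Counting 4 letter steps above F# lands on C; in G major, that letter is C.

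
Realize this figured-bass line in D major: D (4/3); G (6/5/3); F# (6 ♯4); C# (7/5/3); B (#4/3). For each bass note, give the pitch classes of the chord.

D, F#, G, B | G, B, D, E | F#, B#, D | C#, E, G, B | B, D, E#, G

D (6/4/3): D, F#, G, B.
G (6/5/3): G, B, D, E.
F# (6/#4): F#, B#, D.
C# (7/5/3): C#, E, G, B.
B (6/#4/3): B, D, E#, G.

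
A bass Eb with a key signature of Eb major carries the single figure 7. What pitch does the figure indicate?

D

Counting 6 letter steps above Eb lands on D; in Eb major, that letter is D.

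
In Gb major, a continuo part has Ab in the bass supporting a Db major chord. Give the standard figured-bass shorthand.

Ab is the fifth of Db major, so the chord is in second inversion.
A triad in second inversion is figured 6/4, conventionally abbreviated 6/4.

6/4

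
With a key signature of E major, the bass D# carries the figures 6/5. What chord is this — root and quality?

B dominant seventh

The figures 6/5 indicate a seventh chord in first inversion.
In first inversion the root lies a sixth above the bass: a sixth above D# in E major is B.
The chord tones are D#, F#, A, B, giving B dominant seventh.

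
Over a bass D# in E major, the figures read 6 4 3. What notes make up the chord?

A third above D# in this key is F#.
A fourth above D# in this key is G#.
A sixth above D# in this key is B.
Together with the bass D#, this spells G# minor seventh in second inversion.

D#, F#, G#, B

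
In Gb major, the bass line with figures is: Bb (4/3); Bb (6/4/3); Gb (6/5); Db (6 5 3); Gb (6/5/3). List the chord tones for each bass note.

Bb, Db, Eb, Gb | Bb, Db, Eb, Gb | Gb, Bb, Db, Eb | Db, F, Ab, Bb | Gb, Bb, Db, Eb

Bb (6/4/3): Bb, Db, Eb, Gb.
Bb (6/4/3): Bb, Db, Eb, Gb.
Gb (6/5/3): Gb, Bb, Db, Eb.
Db (6/5/3): Db, F, Ab, Bb.
Gb (6/5/3): Gb, Bb, Db, Eb.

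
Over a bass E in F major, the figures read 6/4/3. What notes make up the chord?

A third above E in this key is G.
A fourth above E in this key is A.
A sixth above E in this key is C.
Together with the bass E, this spells A minor seventh in second inversion.

E, G, A, C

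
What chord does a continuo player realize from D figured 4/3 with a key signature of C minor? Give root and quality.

G minor seventh

The figures 4/3 indicate a seventh chord in second inversion.
In second inversion the root lies a fourth above the bass: a fourth above D in C minor is G.
The chord tones are D, F, G, Bb, giving G minor seventh.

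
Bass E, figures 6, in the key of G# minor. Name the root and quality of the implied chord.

C# minor

The figures 6 indicate a triad in first inversion.
In first inversion the root lies a sixth above the bass: a sixth above E in G# minor is C#.
The chord tones are E, G#, C#, giving C# minor.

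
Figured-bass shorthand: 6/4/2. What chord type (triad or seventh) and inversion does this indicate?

seventh chord, third inversion

Intervals of 6/4/2 above the bass form a seventh chord; the bass is the seventh, so this is third inversion.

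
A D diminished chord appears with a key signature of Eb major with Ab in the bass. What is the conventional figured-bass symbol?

6/4

Ab is the fifth of D diminished, so the chord is in second inversion.
A triad in second inversion is figured 6/4, conventionally abbreviated 6/4.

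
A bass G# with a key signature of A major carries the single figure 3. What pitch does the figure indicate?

B

Counting 2 letter steps above G# lands on B; in A major, that letter is B.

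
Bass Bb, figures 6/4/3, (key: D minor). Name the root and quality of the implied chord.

The figures 6/4/3 indicate a seventh chord in second inversion.
In second inversion the root lies a fourth above the bass: a fourth above Bb in D minor is E.
The chord tones are Bb, D, E, G, giving E half-diminished seventh.

E half-diminished seventh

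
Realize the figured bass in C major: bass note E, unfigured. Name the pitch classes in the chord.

E, G, B

An unfigured bass implies 5/3.
A third above E in this key is G.
A fifth above E in this key is B.
Together with the bass E, this spells E minor in root position.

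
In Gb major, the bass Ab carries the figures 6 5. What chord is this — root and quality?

The figures 6 5 indicate a seventh chord in first inversion.
In first inversion the root lies a sixth above the bass: a sixth above Ab in Gb major is F.
The chord tones are Ab, Cb, Eb, F, giving F half-diminished seventh.

F half-diminished seventh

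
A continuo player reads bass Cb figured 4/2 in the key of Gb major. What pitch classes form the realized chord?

Cb, Db, F, Ab

The written figures 4/2 are shorthand for 6/4/2: the 6 is implied.
A second above Cb in this key is Db.
A fourth above Cb in this key is F.
A sixth above Cb in this key is Ab.
Together with the bass Cb, this spells Db dominant seventh in third inversion.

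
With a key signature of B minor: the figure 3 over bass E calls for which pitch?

Counting 2 letter steps above E lands on G; in B minor, that letter is G.

G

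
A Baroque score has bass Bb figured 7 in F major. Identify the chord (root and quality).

Bb major seventh

The figures 7 indicate a seventh chord in root position.
In root position the bass is the root, so the root is Bb.
The chord tones are Bb, D, F, A, giving Bb major seventh.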